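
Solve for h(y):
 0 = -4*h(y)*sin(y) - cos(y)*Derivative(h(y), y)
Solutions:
 h(y) = C1*cos(y)^4


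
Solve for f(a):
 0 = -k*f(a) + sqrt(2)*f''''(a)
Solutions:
 f(a) = C1*exp(-2^(7/8)*a*k^(1/4)/2) + C2*exp(2^(7/8)*a*k^(1/4)/2) + C3*exp(-2^(7/8)*I*a*k^(1/4)/2) + C4*exp(2^(7/8)*I*a*k^(1/4)/2)


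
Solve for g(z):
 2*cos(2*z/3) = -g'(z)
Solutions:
 g(z) = C1 - 3*sin(2*z/3)


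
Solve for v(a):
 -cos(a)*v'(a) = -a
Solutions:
 v(a) = C1 + Integral(a/cos(a), a)


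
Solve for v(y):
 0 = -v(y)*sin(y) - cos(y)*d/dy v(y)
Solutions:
 v(y) = C1*cos(y)


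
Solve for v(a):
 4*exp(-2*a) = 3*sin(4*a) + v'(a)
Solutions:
 v(a) = C1 + 3*cos(4*a)/4 - 2*exp(-2*a)


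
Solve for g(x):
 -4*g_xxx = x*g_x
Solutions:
 g(x) = C1 + Integral(C2*airyai(-2^(1/3)*x/2) + C3*airybi(-2^(1/3)*x/2), x)


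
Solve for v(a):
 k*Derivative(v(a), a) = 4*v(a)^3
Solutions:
 v(a) = -sqrt(2)*sqrt(-k/(C1*k + 4*a))/2
 v(a) = sqrt(2)*sqrt(-k/(C1*k + 4*a))/2


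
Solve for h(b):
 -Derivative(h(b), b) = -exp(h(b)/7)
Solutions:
 h(b) = 7*log(-1/(C1 + b)) + 7*log(7)


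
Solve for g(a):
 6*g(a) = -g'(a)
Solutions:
 g(a) = C1*exp(-6*a)


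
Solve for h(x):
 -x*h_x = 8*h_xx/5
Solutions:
 h(x) = C1 + C2*erf(sqrt(5)*x/4)


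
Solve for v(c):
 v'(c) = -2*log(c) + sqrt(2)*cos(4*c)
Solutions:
 v(c) = C1 - 2*c*log(c) + 2*c + sqrt(2)*sin(4*c)/4


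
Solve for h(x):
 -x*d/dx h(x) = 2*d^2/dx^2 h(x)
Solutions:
 h(x) = C1 + C2*erf(x/2)


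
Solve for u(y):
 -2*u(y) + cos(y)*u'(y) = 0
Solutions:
 u(y) = C1*(sin(y) + 1)/(sin(y) - 1)


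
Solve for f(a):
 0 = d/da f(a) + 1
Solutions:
 f(a) = C1 - a


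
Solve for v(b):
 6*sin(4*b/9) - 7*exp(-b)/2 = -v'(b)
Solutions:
 v(b) = C1 + 27*cos(4*b/9)/2 - 7*exp(-b)/2


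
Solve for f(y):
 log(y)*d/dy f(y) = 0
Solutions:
 f(y) = C1


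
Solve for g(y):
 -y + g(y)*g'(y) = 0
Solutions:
 g(y) = -sqrt(C1 + y^2)
 g(y) = sqrt(C1 + y^2)


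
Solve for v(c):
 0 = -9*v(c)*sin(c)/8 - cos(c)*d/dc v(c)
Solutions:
 v(c) = C1*cos(c)^(9/8)


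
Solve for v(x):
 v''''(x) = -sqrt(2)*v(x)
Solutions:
 v(x) = (C1*sin(2^(5/8)*x/2) + C2*cos(2^(5/8)*x/2))*exp(-2^(5/8)*x/2) + (C3*sin(2^(5/8)*x/2) + C4*cos(2^(5/8)*x/2))*exp(2^(5/8)*x/2)


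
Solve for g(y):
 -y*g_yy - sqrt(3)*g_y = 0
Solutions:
 g(y) = C1 + C2*y^(1 - sqrt(3))


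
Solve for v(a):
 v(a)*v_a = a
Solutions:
 v(a) = -sqrt(C1 + a^2)
 v(a) = sqrt(C1 + a^2)


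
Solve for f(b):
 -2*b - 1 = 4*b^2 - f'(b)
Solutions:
 f(b) = C1 + 4*b^3/3 + b^2 + b


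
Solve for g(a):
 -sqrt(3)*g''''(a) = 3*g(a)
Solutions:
 g(a) = (C1*sin(sqrt(2)*3^(1/8)*a/2) + C2*cos(sqrt(2)*3^(1/8)*a/2))*exp(-sqrt(2)*3^(1/8)*a/2) + (C3*sin(sqrt(2)*3^(1/8)*a/2) + C4*cos(sqrt(2)*3^(1/8)*a/2))*exp(sqrt(2)*3^(1/8)*a/2)


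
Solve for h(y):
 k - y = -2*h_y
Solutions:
 h(y) = C1 - k*y/2 + y^2/4


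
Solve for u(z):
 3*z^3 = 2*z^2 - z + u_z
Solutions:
 u(z) = C1 + 3*z^4/4 - 2*z^3/3 + z^2/2


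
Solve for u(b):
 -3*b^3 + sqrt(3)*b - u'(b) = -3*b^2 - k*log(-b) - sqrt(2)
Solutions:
 u(b) = C1 - 3*b^4/4 + b^3 + sqrt(3)*b^2/2 + b*k*log(-b) + b*(-k + sqrt(2))


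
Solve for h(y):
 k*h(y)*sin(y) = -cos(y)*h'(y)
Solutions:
 h(y) = C1*exp(k*log(cos(y)))


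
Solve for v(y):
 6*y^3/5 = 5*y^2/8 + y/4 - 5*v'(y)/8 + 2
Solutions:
 v(y) = C1 - 12*y^4/25 + y^3/3 + y^2/5 + 16*y/5


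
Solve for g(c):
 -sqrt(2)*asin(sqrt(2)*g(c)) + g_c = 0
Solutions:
 Integral(1/asin(sqrt(2)*_y), (_y, g(c))) = C1 + sqrt(2)*c


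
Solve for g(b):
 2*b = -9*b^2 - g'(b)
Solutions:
 g(b) = C1 - 3*b^3 - b^2


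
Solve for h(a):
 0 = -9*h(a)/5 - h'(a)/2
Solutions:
 h(a) = C1*exp(-18*a/5)


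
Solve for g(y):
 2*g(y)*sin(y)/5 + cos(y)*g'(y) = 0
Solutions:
 g(y) = C1*cos(y)^(2/5)


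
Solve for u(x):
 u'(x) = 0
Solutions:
 u(x) = C1


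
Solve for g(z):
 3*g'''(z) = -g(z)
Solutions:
 g(z) = C3*exp(-3^(2/3)*z/3) + (C1*sin(3^(1/6)*z/2) + C2*cos(3^(1/6)*z/2))*exp(3^(2/3)*z/6)


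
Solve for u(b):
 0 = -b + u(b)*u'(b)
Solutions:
 u(b) = -sqrt(C1 + b^2)
 u(b) = sqrt(C1 + b^2)


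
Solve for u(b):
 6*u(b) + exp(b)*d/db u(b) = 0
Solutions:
 u(b) = C1*exp(6*exp(-b))


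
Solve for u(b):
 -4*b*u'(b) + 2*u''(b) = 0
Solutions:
 u(b) = C1 + C2*erfi(b)


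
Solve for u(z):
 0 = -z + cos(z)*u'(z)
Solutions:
 u(z) = C1 + Integral(z/cos(z), z)


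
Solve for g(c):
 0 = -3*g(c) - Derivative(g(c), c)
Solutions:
 g(c) = C1*exp(-3*c)


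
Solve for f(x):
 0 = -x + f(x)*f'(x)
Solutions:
 f(x) = -sqrt(C1 + x^2)
 f(x) = sqrt(C1 + x^2)


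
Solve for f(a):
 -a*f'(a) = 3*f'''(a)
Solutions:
 f(a) = C1 + Integral(C2*airyai(-3^(2/3)*a/3) + C3*airybi(-3^(2/3)*a/3), a)


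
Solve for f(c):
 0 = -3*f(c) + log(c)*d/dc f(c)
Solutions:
 f(c) = C1*exp(3*li(c))


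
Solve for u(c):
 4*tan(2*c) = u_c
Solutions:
 u(c) = C1 - 2*log(cos(2*c))


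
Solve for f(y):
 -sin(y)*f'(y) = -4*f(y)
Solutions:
 f(y) = C1*(cos(y)^2 - 2*cos(y) + 1)/(cos(y)^2 + 2*cos(y) + 1)


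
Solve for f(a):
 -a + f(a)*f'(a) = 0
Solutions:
 f(a) = -sqrt(C1 + a^2)
 f(a) = sqrt(C1 + a^2)


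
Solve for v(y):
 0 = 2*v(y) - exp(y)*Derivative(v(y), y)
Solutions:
 v(y) = C1*exp(-2*exp(-y))


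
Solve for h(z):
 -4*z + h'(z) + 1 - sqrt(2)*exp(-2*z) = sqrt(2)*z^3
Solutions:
 h(z) = C1 + sqrt(2)*z^4/4 + 2*z^2 - z - sqrt(2)*exp(-2*z)/2


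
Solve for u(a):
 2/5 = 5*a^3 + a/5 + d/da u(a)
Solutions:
 u(a) = C1 - 5*a^4/4 - a^2/10 + 2*a/5


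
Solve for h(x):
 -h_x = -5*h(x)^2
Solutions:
 h(x) = -1/(C1 + 5*x)


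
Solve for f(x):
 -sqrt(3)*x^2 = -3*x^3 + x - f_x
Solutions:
 f(x) = C1 - 3*x^4/4 + sqrt(3)*x^3/3 + x^2/2


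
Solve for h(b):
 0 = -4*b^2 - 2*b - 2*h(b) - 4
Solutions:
 h(b) = -2*b^2 - b - 2


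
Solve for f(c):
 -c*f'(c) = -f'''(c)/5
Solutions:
 f(c) = C1 + Integral(C2*airyai(5^(1/3)*c) + C3*airybi(5^(1/3)*c), c)


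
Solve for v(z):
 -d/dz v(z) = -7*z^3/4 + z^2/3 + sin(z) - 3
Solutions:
 v(z) = C1 + 7*z^4/16 - z^3/9 + 3*z + cos(z)


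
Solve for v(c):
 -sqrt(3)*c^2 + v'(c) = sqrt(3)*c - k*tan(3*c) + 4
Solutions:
 v(c) = C1 + sqrt(3)*c^3/3 + sqrt(3)*c^2/2 + 4*c + k*log(cos(3*c))/3


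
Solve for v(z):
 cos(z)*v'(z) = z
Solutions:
 v(z) = C1 + Integral(z/cos(z), z)


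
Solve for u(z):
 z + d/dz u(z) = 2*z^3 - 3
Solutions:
 u(z) = C1 + z^4/2 - z^2/2 - 3*z


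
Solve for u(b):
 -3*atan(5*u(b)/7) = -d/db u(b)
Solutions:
 Integral(1/atan(5*_y/7), (_y, u(b))) = C1 + 3*b


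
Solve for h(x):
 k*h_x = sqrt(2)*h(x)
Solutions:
 h(x) = C1*exp(sqrt(2)*x/k)


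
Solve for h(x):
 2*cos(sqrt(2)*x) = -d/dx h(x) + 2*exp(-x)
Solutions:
 h(x) = C1 - sqrt(2)*sin(sqrt(2)*x) - 2*exp(-x)


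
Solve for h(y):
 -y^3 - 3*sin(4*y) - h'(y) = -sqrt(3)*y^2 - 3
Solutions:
 h(y) = C1 - y^4/4 + sqrt(3)*y^3/3 + 3*y + 3*cos(4*y)/4


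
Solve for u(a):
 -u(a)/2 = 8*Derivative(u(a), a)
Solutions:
 u(a) = C1*exp(-a/16)


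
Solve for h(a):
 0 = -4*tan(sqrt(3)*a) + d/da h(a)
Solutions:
 h(a) = C1 - 4*sqrt(3)*log(cos(sqrt(3)*a))/3


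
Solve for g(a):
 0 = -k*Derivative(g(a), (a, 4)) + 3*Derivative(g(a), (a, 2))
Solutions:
 g(a) = C1 + C2*a + C3*exp(-sqrt(3)*a*sqrt(1/k)) + C4*exp(sqrt(3)*a*sqrt(1/k))


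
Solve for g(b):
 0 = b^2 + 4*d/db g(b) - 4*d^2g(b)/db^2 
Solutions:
 g(b) = C1 + C2*exp(b) - b^3/12 - b^2/4 - b/2


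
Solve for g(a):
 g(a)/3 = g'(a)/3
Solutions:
 g(a) = C1*exp(a)


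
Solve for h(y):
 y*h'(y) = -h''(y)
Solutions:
 h(y) = C1 + C2*erf(sqrt(2)*y/2)


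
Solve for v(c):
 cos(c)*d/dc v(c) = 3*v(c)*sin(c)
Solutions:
 v(c) = C1/cos(c)^3


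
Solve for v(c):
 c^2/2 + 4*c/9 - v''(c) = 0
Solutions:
 v(c) = C1 + C2*c + c^4/24 + 2*c^3/27


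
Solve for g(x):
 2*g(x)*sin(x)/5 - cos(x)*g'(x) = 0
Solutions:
 g(x) = C1/cos(x)^(2/5)


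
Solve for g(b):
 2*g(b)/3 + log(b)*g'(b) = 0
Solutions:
 g(b) = C1*exp(-2*li(b)/3)


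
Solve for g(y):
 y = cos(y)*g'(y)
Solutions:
 g(y) = C1 + Integral(y/cos(y), y)


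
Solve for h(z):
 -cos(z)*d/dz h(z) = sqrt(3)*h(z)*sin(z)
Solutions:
 h(z) = C1*cos(z)^(sqrt(3))


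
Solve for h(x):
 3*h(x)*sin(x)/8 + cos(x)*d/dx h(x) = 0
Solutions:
 h(x) = C1*cos(x)^(3/8)


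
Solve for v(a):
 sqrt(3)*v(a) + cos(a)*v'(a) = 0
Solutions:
 v(a) = C1*(sin(a) - 1)^(sqrt(3)/2)/(sin(a) + 1)^(sqrt(3)/2)


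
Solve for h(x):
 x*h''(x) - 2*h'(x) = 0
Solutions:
 h(x) = C1 + C2*x^3


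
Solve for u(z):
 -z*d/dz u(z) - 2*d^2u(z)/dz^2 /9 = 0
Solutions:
 u(z) = C1 + C2*erf(3*z/2)


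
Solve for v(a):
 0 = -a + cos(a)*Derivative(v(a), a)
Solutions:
 v(a) = C1 + Integral(a/cos(a), a)


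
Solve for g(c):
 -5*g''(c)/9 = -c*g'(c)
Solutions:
 g(c) = C1 + C2*erfi(3*sqrt(10)*c/10)


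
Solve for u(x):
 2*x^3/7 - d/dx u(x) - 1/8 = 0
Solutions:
 u(x) = C1 + x^4/14 - x/8


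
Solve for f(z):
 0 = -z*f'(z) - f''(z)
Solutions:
 f(z) = C1 + C2*erf(sqrt(2)*z/2)


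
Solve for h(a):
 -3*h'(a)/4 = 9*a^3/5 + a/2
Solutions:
 h(a) = C1 - 3*a^4/5 - a^2/3


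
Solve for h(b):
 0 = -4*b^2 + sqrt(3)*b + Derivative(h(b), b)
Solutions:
 h(b) = C1 + 4*b^3/3 - sqrt(3)*b^2/2


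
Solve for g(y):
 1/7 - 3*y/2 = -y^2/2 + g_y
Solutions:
 g(y) = C1 + y^3/6 - 3*y^2/4 + y/7


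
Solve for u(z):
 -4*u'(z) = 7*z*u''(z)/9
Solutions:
 u(z) = C1 + C2/z^(29/7)


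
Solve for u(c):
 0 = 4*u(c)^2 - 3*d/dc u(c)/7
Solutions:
 u(c) = -3/(C1 + 28*c)


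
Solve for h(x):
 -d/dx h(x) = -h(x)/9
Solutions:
 h(x) = C1*exp(x/9)


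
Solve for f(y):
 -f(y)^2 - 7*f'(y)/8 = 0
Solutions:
 f(y) = 7/(C1 + 8*y)


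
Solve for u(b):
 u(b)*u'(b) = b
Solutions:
 u(b) = -sqrt(C1 + b^2)
 u(b) = sqrt(C1 + b^2)


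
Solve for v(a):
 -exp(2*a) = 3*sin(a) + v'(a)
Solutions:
 v(a) = C1 - exp(2*a)/2 + 3*cos(a)


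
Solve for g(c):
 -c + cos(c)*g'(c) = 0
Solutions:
 g(c) = C1 + Integral(c/cos(c), c)


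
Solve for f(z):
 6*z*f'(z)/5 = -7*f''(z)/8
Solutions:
 f(z) = C1 + C2*erf(2*sqrt(210)*z/35)


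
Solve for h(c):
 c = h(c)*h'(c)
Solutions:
 h(c) = -sqrt(C1 + c^2)
 h(c) = sqrt(C1 + c^2)


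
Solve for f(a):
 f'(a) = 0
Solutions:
 f(a) = C1


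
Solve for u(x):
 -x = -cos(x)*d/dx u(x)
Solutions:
 u(x) = C1 + Integral(x/cos(x), x)


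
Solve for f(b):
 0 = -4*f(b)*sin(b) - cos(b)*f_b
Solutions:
 f(b) = C1*cos(b)^4


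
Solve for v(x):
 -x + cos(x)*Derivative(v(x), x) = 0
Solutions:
 v(x) = C1 + Integral(x/cos(x), x)


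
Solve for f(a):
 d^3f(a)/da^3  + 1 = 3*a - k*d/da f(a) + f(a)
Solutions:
 f(a) = C1*exp(a*(-2*18^(1/3)*k/(sqrt(3)*sqrt(4*k^3 + 27) + 9)^(1/3) + 12^(1/3)*(sqrt(3)*sqrt(4*k^3 + 27) + 9)^(1/3))/6) + C2*exp(a*(-4*k/((-12^(1/3) + 2^(2/3)*3^(5/6)*I)*(sqrt(3)*sqrt(4*k^3 + 27) + 9)^(1/3)) - 12^(1/3)*(sqrt(3)*sqrt(4*k^3 + 27) + 9)^(1/3)/12 + 2^(2/3)*3^(5/6)*I*(sqrt(3)*sqrt(4*k^3 + 27) + 9)^(1/3)/12)) + C3*exp(a*(4*k/((12^(1/3) + 2^(2/3)*3^(5/6)*I)*(sqrt(3)*sqrt(4*k^3 + 27) + 9)^(1/3)) - 12^(1/3)*(sqrt(3)*sqrt(4*k^3 + 27) + 9)^(1/3)/12 - 2^(2/3)*3^(5/6)*I*(sqrt(3)*sqrt(4*k^3 + 27) + 9)^(1/3)/12)) - 3*a - 3*k + 1


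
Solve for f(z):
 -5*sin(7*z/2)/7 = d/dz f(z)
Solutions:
 f(z) = C1 + 10*cos(7*z/2)/49


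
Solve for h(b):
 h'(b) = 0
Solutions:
 h(b) = C1


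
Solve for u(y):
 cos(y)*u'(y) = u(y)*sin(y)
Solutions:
 u(y) = C1/cos(y)


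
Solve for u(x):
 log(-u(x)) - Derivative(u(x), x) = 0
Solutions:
 -li(-u(x)) = C1 + x


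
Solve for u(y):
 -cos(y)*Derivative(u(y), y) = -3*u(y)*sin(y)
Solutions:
 u(y) = C1/cos(y)^3


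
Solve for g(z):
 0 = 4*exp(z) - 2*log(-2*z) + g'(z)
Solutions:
 g(z) = C1 + 2*z*log(-z) + 2*z*(-1 + log(2)) - 4*exp(z)


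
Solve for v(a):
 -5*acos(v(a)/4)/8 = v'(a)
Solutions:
 Integral(1/acos(_y/4), (_y, v(a))) = C1 - 5*a/8


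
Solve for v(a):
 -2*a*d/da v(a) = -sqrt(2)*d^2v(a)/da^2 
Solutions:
 v(a) = C1 + C2*erfi(2^(3/4)*a/2)


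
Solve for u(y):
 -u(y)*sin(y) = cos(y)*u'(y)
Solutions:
 u(y) = C1*cos(y)


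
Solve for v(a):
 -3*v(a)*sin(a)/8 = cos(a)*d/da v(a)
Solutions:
 v(a) = C1*cos(a)^(3/8)


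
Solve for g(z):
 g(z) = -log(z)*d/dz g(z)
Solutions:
 g(z) = C1*exp(-li(z))


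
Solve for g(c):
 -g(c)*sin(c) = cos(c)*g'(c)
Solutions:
 g(c) = C1*cos(c)


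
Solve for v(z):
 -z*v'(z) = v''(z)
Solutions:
 v(z) = C1 + C2*erf(sqrt(2)*z/2)


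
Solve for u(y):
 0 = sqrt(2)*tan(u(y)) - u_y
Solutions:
 u(y) = pi - asin(C1*exp(sqrt(2)*y))
 u(y) = asin(C1*exp(sqrt(2)*y))


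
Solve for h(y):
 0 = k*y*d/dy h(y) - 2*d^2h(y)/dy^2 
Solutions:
 h(y) = Piecewise((-sqrt(pi)*C1*erf(y*sqrt(-k)/2)/sqrt(-k) - C2, (k > 0) | (k < 0)), (-C1*y - C2, True))


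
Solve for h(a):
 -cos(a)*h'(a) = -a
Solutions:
 h(a) = C1 + Integral(a/cos(a), a)


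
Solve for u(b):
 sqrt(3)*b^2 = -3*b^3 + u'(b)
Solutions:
 u(b) = C1 + 3*b^4/4 + sqrt(3)*b^3/3


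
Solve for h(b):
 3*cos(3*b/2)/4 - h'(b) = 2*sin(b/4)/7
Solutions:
 h(b) = C1 + sin(3*b/2)/2 + 8*cos(b/4)/7


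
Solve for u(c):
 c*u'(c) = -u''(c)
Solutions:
 u(c) = C1 + C2*erf(sqrt(2)*c/2)


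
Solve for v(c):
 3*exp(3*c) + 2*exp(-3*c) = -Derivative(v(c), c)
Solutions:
 v(c) = C1 - exp(3*c) + 2*exp(-3*c)/3


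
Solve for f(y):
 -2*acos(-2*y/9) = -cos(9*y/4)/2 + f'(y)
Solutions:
 f(y) = C1 - 2*y*acos(-2*y/9) - sqrt(81 - 4*y^2) + 2*sin(9*y/4)/9


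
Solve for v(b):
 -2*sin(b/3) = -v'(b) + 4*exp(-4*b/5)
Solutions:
 v(b) = C1 - 6*cos(b/3) - 5*exp(-4*b/5)


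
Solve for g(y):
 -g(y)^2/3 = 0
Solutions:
 g(y) = 0


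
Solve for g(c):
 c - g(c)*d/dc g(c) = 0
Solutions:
 g(c) = -sqrt(C1 + c^2)
 g(c) = sqrt(C1 + c^2)


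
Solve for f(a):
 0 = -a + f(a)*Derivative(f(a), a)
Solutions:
 f(a) = -sqrt(C1 + a^2)
 f(a) = sqrt(C1 + a^2)


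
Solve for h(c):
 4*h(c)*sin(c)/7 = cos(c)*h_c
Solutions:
 h(c) = C1/cos(c)^(4/7)


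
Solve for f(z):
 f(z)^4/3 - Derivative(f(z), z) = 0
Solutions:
 f(z) = (-1/(C1 + z))^(1/3)
 f(z) = (-1/(C1 + z))^(1/3)*(-1 - sqrt(3)*I)/2
 f(z) = (-1/(C1 + z))^(1/3)*(-1 + sqrt(3)*I)/2


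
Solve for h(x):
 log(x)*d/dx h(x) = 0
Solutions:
 h(x) = C1


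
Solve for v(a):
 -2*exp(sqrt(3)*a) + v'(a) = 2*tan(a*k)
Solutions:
 v(a) = C1 + 2*Piecewise((-log(cos(a*k))/k, Ne(k, 0)), (0, True)) + 2*sqrt(3)*exp(sqrt(3)*a)/3


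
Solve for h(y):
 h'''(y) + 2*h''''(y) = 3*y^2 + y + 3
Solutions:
 h(y) = C1 + C2*y + C3*y^2 + C4*exp(-y/2) + y^5/20 - 11*y^4/24 + 25*y^3/6


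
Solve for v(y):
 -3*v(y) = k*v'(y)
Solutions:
 v(y) = C1*exp(-3*y/k)


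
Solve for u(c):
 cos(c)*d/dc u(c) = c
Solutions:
 u(c) = C1 + Integral(c/cos(c), c)


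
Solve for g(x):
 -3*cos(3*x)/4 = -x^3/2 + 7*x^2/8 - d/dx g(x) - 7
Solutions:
 g(x) = C1 - x^4/8 + 7*x^3/24 - 7*x + sin(3*x)/4


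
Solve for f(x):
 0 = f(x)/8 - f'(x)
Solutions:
 f(x) = C1*exp(x/8)


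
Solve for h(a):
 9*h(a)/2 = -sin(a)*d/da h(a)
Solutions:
 h(a) = C1*(cos(a) + 1)^(1/4)*(cos(a)^2 + 2*cos(a) + 1)/((cos(a) - 1)^(1/4)*(cos(a)^2 - 2*cos(a) + 1))


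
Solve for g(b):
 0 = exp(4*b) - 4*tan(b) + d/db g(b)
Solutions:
 g(b) = C1 - exp(4*b)/4 - 4*log(cos(b))


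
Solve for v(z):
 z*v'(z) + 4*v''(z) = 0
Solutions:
 v(z) = C1 + C2*erf(sqrt(2)*z/4)


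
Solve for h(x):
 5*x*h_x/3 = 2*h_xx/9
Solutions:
 h(x) = C1 + C2*erfi(sqrt(15)*x/2)


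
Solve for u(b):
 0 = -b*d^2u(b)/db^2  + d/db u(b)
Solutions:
 u(b) = C1 + C2*b^2


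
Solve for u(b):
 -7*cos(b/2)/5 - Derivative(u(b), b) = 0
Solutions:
 u(b) = C1 - 14*sin(b/2)/5


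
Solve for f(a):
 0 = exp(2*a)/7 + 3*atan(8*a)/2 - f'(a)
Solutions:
 f(a) = C1 + 3*a*atan(8*a)/2 + exp(2*a)/14 - 3*log(64*a^2 + 1)/32


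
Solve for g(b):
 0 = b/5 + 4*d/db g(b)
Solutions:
 g(b) = C1 - b^2/40


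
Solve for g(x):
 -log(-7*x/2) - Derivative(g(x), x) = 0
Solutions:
 g(x) = C1 - x*log(-x) + x*(-log(7) + log(2) + 1)


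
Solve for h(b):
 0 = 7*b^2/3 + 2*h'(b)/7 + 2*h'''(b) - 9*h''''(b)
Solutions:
 h(b) = C1 + C2*exp(b*(-7^(2/3)*(297*sqrt(57) + 2243)^(1/3) - 28*7^(1/3)/(297*sqrt(57) + 2243)^(1/3) + 28)/378)*sin(sqrt(3)*7^(1/3)*b*(-7^(1/3)*(297*sqrt(57) + 2243)^(1/3) + 28/(297*sqrt(57) + 2243)^(1/3))/378) + C3*exp(b*(-7^(2/3)*(297*sqrt(57) + 2243)^(1/3) - 28*7^(1/3)/(297*sqrt(57) + 2243)^(1/3) + 28)/378)*cos(sqrt(3)*7^(1/3)*b*(-7^(1/3)*(297*sqrt(57) + 2243)^(1/3) + 28/(297*sqrt(57) + 2243)^(1/3))/378) + C4*exp(b*(28*7^(1/3)/(297*sqrt(57) + 2243)^(1/3) + 14 + 7^(2/3)*(297*sqrt(57) + 2243)^(1/3))/189) - 49*b^3/18 + 343*b/3


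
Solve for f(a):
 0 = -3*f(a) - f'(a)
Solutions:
 f(a) = C1*exp(-3*a)


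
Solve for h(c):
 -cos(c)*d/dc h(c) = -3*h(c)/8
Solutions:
 h(c) = C1*(sin(c) + 1)^(3/16)/(sin(c) - 1)^(3/16)


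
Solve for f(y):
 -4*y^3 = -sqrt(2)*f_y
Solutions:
 f(y) = C1 + sqrt(2)*y^4/2


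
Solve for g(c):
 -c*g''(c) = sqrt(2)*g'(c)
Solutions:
 g(c) = C1 + C2*c^(1 - sqrt(2))


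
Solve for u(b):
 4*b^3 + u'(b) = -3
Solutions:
 u(b) = C1 - b^4 - 3*b


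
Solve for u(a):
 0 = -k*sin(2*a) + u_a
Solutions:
 u(a) = C1 - k*cos(2*a)/2


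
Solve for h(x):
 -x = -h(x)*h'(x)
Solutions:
 h(x) = -sqrt(C1 + x^2)
 h(x) = sqrt(C1 + x^2)


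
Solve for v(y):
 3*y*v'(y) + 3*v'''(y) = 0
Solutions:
 v(y) = C1 + Integral(C2*airyai(-y) + C3*airybi(-y), y)


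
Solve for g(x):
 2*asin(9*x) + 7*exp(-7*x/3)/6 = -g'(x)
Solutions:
 g(x) = C1 - 2*x*asin(9*x) - 2*sqrt(1 - 81*x^2)/9 + exp(-7*x/3)/2


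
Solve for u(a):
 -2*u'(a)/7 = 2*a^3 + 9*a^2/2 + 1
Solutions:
 u(a) = C1 - 7*a^4/4 - 21*a^3/4 - 7*a/2


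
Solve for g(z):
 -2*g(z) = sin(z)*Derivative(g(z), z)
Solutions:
 g(z) = C1*(cos(z) + 1)/(cos(z) - 1)


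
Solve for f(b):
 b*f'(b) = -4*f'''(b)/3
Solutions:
 f(b) = C1 + Integral(C2*airyai(-6^(1/3)*b/2) + C3*airybi(-6^(1/3)*b/2), b)


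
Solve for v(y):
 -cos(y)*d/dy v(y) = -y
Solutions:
 v(y) = C1 + Integral(y/cos(y), y)


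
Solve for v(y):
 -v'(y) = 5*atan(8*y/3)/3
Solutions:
 v(y) = C1 - 5*y*atan(8*y/3)/3 + 5*log(64*y^2 + 9)/16


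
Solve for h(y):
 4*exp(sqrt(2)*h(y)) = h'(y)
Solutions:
 h(y) = sqrt(2)*(2*log(-1/(C1 + 4*y)) - log(2))/4


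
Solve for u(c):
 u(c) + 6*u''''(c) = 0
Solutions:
 u(c) = (C1*sin(2^(1/4)*3^(3/4)*c/6) + C2*cos(2^(1/4)*3^(3/4)*c/6))*exp(-2^(1/4)*3^(3/4)*c/6) + (C3*sin(2^(1/4)*3^(3/4)*c/6) + C4*cos(2^(1/4)*3^(3/4)*c/6))*exp(2^(1/4)*3^(3/4)*c/6)


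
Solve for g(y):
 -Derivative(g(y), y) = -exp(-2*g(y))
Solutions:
 g(y) = log(-sqrt(C1 + 2*y))
 g(y) = log(C1 + 2*y)/2


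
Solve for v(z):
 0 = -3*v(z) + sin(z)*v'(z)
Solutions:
 v(z) = C1*(cos(z) - 1)^(3/2)/(cos(z) + 1)^(3/2)


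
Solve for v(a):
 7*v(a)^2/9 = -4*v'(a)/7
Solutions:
 v(a) = 36/(C1 + 49*a)


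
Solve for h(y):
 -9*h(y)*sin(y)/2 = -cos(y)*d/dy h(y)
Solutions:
 h(y) = C1/cos(y)^(9/2)


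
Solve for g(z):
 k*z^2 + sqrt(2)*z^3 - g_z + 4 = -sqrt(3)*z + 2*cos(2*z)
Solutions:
 g(z) = C1 + k*z^3/3 + sqrt(2)*z^4/4 + sqrt(3)*z^2/2 + 4*z - sin(2*z)


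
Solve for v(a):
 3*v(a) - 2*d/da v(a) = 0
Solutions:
 v(a) = C1*exp(3*a/2)


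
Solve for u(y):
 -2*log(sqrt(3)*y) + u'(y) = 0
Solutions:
 u(y) = C1 + 2*y*log(y) - 2*y + y*log(3)


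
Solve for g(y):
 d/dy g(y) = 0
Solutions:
 g(y) = C1


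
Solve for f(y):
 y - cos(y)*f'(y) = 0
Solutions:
 f(y) = C1 + Integral(y/cos(y), y)


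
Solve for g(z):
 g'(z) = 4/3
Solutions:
 g(z) = C1 + 4*z/3


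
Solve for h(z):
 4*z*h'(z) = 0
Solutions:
 h(z) = C1


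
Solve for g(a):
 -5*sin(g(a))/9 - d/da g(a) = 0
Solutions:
 5*a/9 + log(cos(g(a)) - 1)/2 - log(cos(g(a)) + 1)/2 = C1


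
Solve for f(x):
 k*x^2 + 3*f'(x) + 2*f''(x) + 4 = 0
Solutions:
 f(x) = C1 + C2*exp(-3*x/2) - k*x^3/9 + 2*k*x^2/9 - 8*k*x/27 - 4*x/3


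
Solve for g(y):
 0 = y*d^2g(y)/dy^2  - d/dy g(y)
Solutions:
 g(y) = C1 + C2*y^2


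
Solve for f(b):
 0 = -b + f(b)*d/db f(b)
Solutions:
 f(b) = -sqrt(C1 + b^2)
 f(b) = sqrt(C1 + b^2)


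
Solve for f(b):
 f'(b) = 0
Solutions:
 f(b) = C1


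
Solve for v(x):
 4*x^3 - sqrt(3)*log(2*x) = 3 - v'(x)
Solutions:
 v(x) = C1 - x^4 + sqrt(3)*x*log(x) - sqrt(3)*x + sqrt(3)*x*log(2) + 3*x


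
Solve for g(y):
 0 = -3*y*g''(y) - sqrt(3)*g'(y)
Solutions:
 g(y) = C1 + C2*y^(1 - sqrt(3)/3)


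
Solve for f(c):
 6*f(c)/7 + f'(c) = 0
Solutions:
 f(c) = C1*exp(-6*c/7)


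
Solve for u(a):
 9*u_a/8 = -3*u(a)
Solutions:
 u(a) = C1*exp(-8*a/3)


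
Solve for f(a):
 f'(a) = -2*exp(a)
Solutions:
 f(a) = C1 - 2*exp(a)


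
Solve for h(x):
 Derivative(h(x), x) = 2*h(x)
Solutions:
 h(x) = C1*exp(2*x)


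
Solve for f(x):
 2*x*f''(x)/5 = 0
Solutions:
 f(x) = C1 + C2*x


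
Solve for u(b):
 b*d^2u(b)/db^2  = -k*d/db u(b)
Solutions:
 u(b) = C1 + b^(1 - re(k))*(C2*sin(log(b)*Abs(im(k))) + C3*cos(log(b)*im(k)))


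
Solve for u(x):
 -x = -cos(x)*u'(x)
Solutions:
 u(x) = C1 + Integral(x/cos(x), x)


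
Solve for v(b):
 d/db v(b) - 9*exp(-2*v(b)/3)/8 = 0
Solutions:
 v(b) = 3*log(-sqrt(C1 + 9*b)) - 3*log(6) + 3*log(3)/2
 v(b) = 3*log(C1 + 9*b)/2 - 3*log(6) + 3*log(3)/2


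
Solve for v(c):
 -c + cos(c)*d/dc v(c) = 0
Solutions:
 v(c) = C1 + Integral(c/cos(c), c)


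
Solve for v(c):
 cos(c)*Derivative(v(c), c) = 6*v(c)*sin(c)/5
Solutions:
 v(c) = C1/cos(c)^(6/5)


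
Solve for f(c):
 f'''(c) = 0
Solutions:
 f(c) = C1 + C2*c + C3*c^2


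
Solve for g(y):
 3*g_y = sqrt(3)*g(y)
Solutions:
 g(y) = C1*exp(sqrt(3)*y/3)


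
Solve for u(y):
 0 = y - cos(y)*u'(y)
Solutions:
 u(y) = C1 + Integral(y/cos(y), y)


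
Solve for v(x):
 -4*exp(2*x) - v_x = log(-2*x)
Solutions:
 v(x) = C1 - x*log(-x) + x*(1 - log(2)) - 2*exp(2*x)


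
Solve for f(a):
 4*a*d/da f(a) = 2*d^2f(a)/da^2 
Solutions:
 f(a) = C1 + C2*erfi(a)


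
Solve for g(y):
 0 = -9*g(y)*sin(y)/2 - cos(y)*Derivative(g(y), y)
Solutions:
 g(y) = C1*cos(y)^(9/2)


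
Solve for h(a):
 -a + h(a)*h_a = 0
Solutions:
 h(a) = -sqrt(C1 + a^2)
 h(a) = sqrt(C1 + a^2)


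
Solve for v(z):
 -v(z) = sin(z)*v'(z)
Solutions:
 v(z) = C1*sqrt(cos(z) + 1)/sqrt(cos(z) - 1)


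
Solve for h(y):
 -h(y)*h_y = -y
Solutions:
 h(y) = -sqrt(C1 + y^2)
 h(y) = sqrt(C1 + y^2)


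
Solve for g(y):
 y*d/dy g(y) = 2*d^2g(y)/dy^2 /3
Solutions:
 g(y) = C1 + C2*erfi(sqrt(3)*y/2)


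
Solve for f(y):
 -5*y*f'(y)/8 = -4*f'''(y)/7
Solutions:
 f(y) = C1 + Integral(C2*airyai(70^(1/3)*y/4) + C3*airybi(70^(1/3)*y/4), y)


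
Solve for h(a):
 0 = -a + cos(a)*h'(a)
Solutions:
 h(a) = C1 + Integral(a/cos(a), a)


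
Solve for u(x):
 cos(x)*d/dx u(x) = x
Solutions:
 u(x) = C1 + Integral(x/cos(x), x)


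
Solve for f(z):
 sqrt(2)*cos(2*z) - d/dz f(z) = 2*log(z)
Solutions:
 f(z) = C1 - 2*z*log(z) + 2*z + sqrt(2)*sin(2*z)/2


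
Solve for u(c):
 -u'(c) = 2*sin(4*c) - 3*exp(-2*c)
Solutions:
 u(c) = C1 + cos(4*c)/2 - 3*exp(-2*c)/2


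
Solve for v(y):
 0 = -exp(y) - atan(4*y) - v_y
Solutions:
 v(y) = C1 - y*atan(4*y) - exp(y) + log(16*y^2 + 1)/8


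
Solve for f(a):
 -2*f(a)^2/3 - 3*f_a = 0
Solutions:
 f(a) = 9/(C1 + 2*a)


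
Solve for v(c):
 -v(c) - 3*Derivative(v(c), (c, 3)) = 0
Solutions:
 v(c) = C3*exp(-3^(2/3)*c/3) + (C1*sin(3^(1/6)*c/2) + C2*cos(3^(1/6)*c/2))*exp(3^(2/3)*c/6)


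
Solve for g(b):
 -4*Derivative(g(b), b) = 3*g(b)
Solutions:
 g(b) = C1*exp(-3*b/4)


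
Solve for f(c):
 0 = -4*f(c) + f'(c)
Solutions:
 f(c) = C1*exp(4*c)


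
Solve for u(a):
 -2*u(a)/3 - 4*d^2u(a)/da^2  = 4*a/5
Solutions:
 u(a) = C1*sin(sqrt(6)*a/6) + C2*cos(sqrt(6)*a/6) - 6*a/5


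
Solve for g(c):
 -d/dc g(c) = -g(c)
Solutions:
 g(c) = C1*exp(c)


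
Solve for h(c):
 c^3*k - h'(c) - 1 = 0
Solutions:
 h(c) = C1 + c^4*k/4 - c


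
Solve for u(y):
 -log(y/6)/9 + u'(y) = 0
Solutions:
 u(y) = C1 + y*log(y)/9 - y*log(6)/9 - y/9


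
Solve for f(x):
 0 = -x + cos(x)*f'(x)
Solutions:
 f(x) = C1 + Integral(x/cos(x), x)


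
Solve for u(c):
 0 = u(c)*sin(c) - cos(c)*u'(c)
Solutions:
 u(c) = C1/cos(c)


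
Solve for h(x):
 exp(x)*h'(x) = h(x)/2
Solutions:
 h(x) = C1*exp(-exp(-x)/2)


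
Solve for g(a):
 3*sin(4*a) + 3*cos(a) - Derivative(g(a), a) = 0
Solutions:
 g(a) = C1 + 3*sin(a) - 3*cos(4*a)/4


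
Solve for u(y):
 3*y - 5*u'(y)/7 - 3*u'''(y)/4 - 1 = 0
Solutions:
 u(y) = C1 + C2*sin(2*sqrt(105)*y/21) + C3*cos(2*sqrt(105)*y/21) + 21*y^2/10 - 7*y/5


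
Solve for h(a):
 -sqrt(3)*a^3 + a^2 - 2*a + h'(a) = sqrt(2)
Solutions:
 h(a) = C1 + sqrt(3)*a^4/4 - a^3/3 + a^2 + sqrt(2)*a


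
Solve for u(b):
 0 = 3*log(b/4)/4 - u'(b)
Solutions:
 u(b) = C1 + 3*b*log(b)/4 - 3*b*log(2)/2 - 3*b/4


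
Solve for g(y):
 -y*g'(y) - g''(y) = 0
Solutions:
 g(y) = C1 + C2*erf(sqrt(2)*y/2)


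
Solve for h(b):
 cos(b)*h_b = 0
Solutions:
 h(b) = C1


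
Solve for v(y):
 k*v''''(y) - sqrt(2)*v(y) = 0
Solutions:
 v(y) = C1*exp(-2^(1/8)*y*(1/k)^(1/4)) + C2*exp(2^(1/8)*y*(1/k)^(1/4)) + C3*exp(-2^(1/8)*I*y*(1/k)^(1/4)) + C4*exp(2^(1/8)*I*y*(1/k)^(1/4))


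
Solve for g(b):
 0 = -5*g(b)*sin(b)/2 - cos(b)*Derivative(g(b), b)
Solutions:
 g(b) = C1*cos(b)^(5/2)


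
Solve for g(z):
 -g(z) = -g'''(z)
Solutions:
 g(z) = C3*exp(z) + (C1*sin(sqrt(3)*z/2) + C2*cos(sqrt(3)*z/2))*exp(-z/2)


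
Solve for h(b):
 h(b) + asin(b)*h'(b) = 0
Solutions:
 h(b) = C1*exp(-Integral(1/asin(b), b))


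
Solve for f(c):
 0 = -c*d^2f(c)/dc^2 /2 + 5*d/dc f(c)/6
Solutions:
 f(c) = C1 + C2*c^(8/3)


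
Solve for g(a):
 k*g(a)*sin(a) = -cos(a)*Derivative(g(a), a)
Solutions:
 g(a) = C1*exp(k*log(cos(a)))


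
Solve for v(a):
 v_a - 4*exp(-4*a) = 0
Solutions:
 v(a) = C1 - exp(-4*a)


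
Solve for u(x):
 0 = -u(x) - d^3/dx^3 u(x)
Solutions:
 u(x) = C3*exp(-x) + (C1*sin(sqrt(3)*x/2) + C2*cos(sqrt(3)*x/2))*exp(x/2)


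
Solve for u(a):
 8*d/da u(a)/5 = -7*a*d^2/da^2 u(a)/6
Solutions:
 u(a) = C1 + C2/a^(13/35)


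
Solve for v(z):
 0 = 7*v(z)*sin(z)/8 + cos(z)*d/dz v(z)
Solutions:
 v(z) = C1*cos(z)^(7/8)


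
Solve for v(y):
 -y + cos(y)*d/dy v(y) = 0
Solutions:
 v(y) = C1 + Integral(y/cos(y), y)


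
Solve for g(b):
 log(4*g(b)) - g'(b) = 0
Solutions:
 -Integral(1/(log(_y) + 2*log(2)), (_y, g(b))) = C1 - b


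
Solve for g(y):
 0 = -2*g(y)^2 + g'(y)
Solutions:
 g(y) = -1/(C1 + 2*y)


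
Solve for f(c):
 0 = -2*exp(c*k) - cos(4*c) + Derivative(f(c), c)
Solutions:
 f(c) = C1 + sin(4*c)/4 + 2*exp(c*k)/k


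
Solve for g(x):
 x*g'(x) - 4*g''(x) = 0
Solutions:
 g(x) = C1 + C2*erfi(sqrt(2)*x/4)


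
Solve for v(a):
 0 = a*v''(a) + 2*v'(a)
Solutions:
 v(a) = C1 + C2/a


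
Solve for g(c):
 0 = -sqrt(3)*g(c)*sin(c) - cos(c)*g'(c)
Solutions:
 g(c) = C1*cos(c)^(sqrt(3))


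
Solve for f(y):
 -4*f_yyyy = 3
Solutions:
 f(y) = C1 + C2*y + C3*y^2 + C4*y^3 - y^4/32


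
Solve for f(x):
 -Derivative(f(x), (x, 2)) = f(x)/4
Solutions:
 f(x) = C1*sin(x/2) + C2*cos(x/2)


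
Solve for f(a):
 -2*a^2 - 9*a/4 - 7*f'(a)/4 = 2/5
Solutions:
 f(a) = C1 - 8*a^3/21 - 9*a^2/14 - 8*a/35


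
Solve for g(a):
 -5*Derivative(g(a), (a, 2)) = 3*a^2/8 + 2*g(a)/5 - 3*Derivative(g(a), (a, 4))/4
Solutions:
 g(a) = C1*exp(-sqrt(30)*a*sqrt(25 + sqrt(655))/15) + C2*exp(sqrt(30)*a*sqrt(25 + sqrt(655))/15) + C3*sin(sqrt(30)*a*sqrt(-25 + sqrt(655))/15) + C4*cos(sqrt(30)*a*sqrt(-25 + sqrt(655))/15) - 15*a^2/16 + 375/16


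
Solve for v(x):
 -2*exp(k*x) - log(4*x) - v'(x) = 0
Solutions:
 v(x) = C1 - x*log(x) + x*(1 - 2*log(2)) + Piecewise((-2*exp(k*x)/k, Ne(k, 0)), (-2*x, True))


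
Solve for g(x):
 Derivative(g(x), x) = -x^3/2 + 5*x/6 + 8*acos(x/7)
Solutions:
 g(x) = C1 - x^4/8 + 5*x^2/12 + 8*x*acos(x/7) - 8*sqrt(49 - x^2)


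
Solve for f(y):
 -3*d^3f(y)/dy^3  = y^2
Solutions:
 f(y) = C1 + C2*y + C3*y^2 - y^5/180


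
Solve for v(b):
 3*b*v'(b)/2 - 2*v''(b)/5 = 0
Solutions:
 v(b) = C1 + C2*erfi(sqrt(30)*b/4)


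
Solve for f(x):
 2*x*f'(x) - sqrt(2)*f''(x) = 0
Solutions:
 f(x) = C1 + C2*erfi(2^(3/4)*x/2)


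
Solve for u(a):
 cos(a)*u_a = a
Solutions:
 u(a) = C1 + Integral(a/cos(a), a)


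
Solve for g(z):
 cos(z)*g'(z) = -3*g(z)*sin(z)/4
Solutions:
 g(z) = C1*cos(z)^(3/4)


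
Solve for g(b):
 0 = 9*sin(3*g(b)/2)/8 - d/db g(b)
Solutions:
 -9*b/8 + log(cos(3*g(b)/2) - 1)/3 - log(cos(3*g(b)/2) + 1)/3 = C1


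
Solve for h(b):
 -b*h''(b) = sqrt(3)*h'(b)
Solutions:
 h(b) = C1 + C2*b^(1 - sqrt(3))


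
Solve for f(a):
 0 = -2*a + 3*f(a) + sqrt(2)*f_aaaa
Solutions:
 f(a) = 2*a/3 + (C1*sin(2^(3/8)*3^(1/4)*a/2) + C2*cos(2^(3/8)*3^(1/4)*a/2))*exp(-2^(3/8)*3^(1/4)*a/2) + (C3*sin(2^(3/8)*3^(1/4)*a/2) + C4*cos(2^(3/8)*3^(1/4)*a/2))*exp(2^(3/8)*3^(1/4)*a/2)


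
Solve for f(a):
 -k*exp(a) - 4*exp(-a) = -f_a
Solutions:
 f(a) = C1 + k*exp(a) - 4*exp(-a)


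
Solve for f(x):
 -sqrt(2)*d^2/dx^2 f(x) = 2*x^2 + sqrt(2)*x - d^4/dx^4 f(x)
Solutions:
 f(x) = C1 + C2*x + C3*exp(-2^(1/4)*x) + C4*exp(2^(1/4)*x) - sqrt(2)*x^4/12 - x^3/6 - x^2


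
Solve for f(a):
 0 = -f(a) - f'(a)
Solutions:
 f(a) = C1*exp(-a)


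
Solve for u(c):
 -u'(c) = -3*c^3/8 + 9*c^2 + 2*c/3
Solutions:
 u(c) = C1 + 3*c^4/32 - 3*c^3 - c^2/3


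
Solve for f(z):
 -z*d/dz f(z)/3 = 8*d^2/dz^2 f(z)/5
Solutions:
 f(z) = C1 + C2*erf(sqrt(15)*z/12)


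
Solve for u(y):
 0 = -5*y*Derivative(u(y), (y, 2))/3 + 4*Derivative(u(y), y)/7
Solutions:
 u(y) = C1 + C2*y^(47/35)


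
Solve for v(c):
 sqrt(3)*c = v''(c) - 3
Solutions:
 v(c) = C1 + C2*c + sqrt(3)*c^3/6 + 3*c^2/2


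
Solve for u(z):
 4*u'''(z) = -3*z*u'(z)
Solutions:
 u(z) = C1 + Integral(C2*airyai(-6^(1/3)*z/2) + C3*airybi(-6^(1/3)*z/2), z)


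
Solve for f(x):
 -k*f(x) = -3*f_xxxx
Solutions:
 f(x) = C1*exp(-3^(3/4)*k^(1/4)*x/3) + C2*exp(3^(3/4)*k^(1/4)*x/3) + C3*exp(-3^(3/4)*I*k^(1/4)*x/3) + C4*exp(3^(3/4)*I*k^(1/4)*x/3)


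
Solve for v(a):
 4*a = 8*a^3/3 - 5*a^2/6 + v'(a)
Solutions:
 v(a) = C1 - 2*a^4/3 + 5*a^3/18 + 2*a^2


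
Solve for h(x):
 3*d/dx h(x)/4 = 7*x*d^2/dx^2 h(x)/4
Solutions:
 h(x) = C1 + C2*x^(10/7)


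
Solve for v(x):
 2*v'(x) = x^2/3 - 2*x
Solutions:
 v(x) = C1 + x^3/18 - x^2/2


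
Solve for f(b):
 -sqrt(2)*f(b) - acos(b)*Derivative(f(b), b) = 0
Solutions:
 f(b) = C1*exp(-sqrt(2)*Integral(1/acos(b), b))


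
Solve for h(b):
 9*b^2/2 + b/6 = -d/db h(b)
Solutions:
 h(b) = C1 - 3*b^3/2 - b^2/12


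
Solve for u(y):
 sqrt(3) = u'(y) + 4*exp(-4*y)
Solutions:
 u(y) = C1 + sqrt(3)*y + exp(-4*y)


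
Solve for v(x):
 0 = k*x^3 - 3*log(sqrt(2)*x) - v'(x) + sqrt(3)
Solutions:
 v(x) = C1 + k*x^4/4 - 3*x*log(x) - 3*x*log(2)/2 + sqrt(3)*x + 3*x


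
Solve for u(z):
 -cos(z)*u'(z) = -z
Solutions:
 u(z) = C1 + Integral(z/cos(z), z)


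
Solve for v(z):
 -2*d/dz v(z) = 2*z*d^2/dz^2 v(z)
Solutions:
 v(z) = C1 + C2*log(z)


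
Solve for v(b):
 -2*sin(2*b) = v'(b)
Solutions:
 v(b) = C1 + cos(2*b)


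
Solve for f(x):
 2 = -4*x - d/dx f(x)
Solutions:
 f(x) = C1 - 2*x^2 - 2*x


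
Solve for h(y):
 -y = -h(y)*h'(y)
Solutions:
 h(y) = -sqrt(C1 + y^2)
 h(y) = sqrt(C1 + y^2)


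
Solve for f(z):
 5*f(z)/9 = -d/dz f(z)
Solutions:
 f(z) = C1*exp(-5*z/9)


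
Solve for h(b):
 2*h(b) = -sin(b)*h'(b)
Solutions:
 h(b) = C1*(cos(b) + 1)/(cos(b) - 1)


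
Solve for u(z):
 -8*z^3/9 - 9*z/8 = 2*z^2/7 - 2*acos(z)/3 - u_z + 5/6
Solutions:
 u(z) = C1 + 2*z^4/9 + 2*z^3/21 + 9*z^2/16 - 2*z*acos(z)/3 + 5*z/6 + 2*sqrt(1 - z^2)/3


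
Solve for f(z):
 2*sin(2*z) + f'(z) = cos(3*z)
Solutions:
 f(z) = C1 + sin(3*z)/3 + cos(2*z)


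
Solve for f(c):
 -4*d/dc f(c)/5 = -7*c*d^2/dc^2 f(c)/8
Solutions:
 f(c) = C1 + C2*c^(67/35)


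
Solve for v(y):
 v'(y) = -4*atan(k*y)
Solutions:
 v(y) = C1 - 4*Piecewise((y*atan(k*y) - log(k^2*y^2 + 1)/(2*k), Ne(k, 0)), (0, True))


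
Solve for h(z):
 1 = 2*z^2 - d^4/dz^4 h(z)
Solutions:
 h(z) = C1 + C2*z + C3*z^2 + C4*z^3 + z^6/180 - z^4/24


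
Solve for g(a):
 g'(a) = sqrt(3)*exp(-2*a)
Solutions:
 g(a) = C1 - sqrt(3)*exp(-2*a)/2


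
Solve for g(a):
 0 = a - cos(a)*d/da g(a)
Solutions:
 g(a) = C1 + Integral(a/cos(a), a)


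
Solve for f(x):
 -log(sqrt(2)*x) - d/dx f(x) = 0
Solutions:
 f(x) = C1 - x*log(x) - x*log(2)/2 + x


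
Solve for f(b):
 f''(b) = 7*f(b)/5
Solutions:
 f(b) = C1*exp(-sqrt(35)*b/5) + C2*exp(sqrt(35)*b/5)


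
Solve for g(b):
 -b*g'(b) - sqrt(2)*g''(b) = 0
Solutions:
 g(b) = C1 + C2*erf(2^(1/4)*b/2)


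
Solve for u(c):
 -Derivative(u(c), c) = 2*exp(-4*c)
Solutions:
 u(c) = C1 + exp(-4*c)/2


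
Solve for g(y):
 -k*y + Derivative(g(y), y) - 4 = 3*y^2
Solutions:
 g(y) = C1 + k*y^2/2 + y^3 + 4*y


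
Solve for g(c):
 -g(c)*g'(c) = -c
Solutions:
 g(c) = -sqrt(C1 + c^2)
 g(c) = sqrt(C1 + c^2)


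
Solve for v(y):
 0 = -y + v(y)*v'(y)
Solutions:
 v(y) = -sqrt(C1 + y^2)
 v(y) = sqrt(C1 + y^2)


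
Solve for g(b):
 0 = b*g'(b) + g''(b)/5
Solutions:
 g(b) = C1 + C2*erf(sqrt(10)*b/2)


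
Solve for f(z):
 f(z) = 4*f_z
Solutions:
 f(z) = C1*exp(z/4)


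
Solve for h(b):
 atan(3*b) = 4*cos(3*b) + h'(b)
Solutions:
 h(b) = C1 + b*atan(3*b) - log(9*b^2 + 1)/6 - 4*sin(3*b)/3


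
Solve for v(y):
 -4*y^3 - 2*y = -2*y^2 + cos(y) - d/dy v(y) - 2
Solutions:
 v(y) = C1 + y^4 - 2*y^3/3 + y^2 - 2*y + sin(y)


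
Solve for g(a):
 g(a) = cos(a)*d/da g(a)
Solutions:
 g(a) = C1*sqrt(sin(a) + 1)/sqrt(sin(a) - 1)


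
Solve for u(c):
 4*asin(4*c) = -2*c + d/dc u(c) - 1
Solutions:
 u(c) = C1 + c^2 + 4*c*asin(4*c) + c + sqrt(1 - 16*c^2)


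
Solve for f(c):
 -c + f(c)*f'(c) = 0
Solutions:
 f(c) = -sqrt(C1 + c^2)
 f(c) = sqrt(C1 + c^2)


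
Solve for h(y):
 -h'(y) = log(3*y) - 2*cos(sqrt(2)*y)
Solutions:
 h(y) = C1 - y*log(y) - y*log(3) + y + sqrt(2)*sin(sqrt(2)*y)


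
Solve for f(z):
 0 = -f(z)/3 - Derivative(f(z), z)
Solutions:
 f(z) = C1*exp(-z/3)


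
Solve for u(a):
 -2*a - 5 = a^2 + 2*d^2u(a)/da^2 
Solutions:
 u(a) = C1 + C2*a - a^4/24 - a^3/6 - 5*a^2/4


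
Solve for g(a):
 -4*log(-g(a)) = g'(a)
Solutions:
 -li(-g(a)) = C1 - 4*a


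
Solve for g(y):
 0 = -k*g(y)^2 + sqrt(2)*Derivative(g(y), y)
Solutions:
 g(y) = -2/(C1 + sqrt(2)*k*y)


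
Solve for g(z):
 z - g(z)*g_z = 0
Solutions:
 g(z) = -sqrt(C1 + z^2)
 g(z) = sqrt(C1 + z^2)


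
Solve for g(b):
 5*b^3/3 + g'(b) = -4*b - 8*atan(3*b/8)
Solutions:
 g(b) = C1 - 5*b^4/12 - 2*b^2 - 8*b*atan(3*b/8) + 32*log(9*b^2 + 64)/3


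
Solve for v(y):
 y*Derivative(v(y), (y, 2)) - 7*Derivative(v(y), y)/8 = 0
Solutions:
 v(y) = C1 + C2*y^(15/8)


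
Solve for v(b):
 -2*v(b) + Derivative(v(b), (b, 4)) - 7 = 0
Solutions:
 v(b) = C1*exp(-2^(1/4)*b) + C2*exp(2^(1/4)*b) + C3*sin(2^(1/4)*b) + C4*cos(2^(1/4)*b) - 7/2


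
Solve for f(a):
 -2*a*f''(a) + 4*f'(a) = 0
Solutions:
 f(a) = C1 + C2*a^3


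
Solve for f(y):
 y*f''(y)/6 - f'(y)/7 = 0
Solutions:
 f(y) = C1 + C2*y^(13/7)


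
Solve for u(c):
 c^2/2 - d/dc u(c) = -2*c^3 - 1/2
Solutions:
 u(c) = C1 + c^4/2 + c^3/6 + c/2


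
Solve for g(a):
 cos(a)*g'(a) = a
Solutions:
 g(a) = C1 + Integral(a/cos(a), a)


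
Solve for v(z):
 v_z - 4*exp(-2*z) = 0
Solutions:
 v(z) = C1 - 2*exp(-2*z)


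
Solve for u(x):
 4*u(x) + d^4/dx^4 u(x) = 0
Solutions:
 u(x) = (C1*sin(x) + C2*cos(x))*exp(-x) + (C3*sin(x) + C4*cos(x))*exp(x)


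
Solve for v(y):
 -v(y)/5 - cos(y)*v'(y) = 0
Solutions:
 v(y) = C1*(sin(y) - 1)^(1/10)/(sin(y) + 1)^(1/10)


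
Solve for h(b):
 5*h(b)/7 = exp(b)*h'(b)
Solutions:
 h(b) = C1*exp(-5*exp(-b)/7)


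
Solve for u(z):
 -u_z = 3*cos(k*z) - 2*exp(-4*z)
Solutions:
 u(z) = C1 - exp(-4*z)/2 - 3*sin(k*z)/k


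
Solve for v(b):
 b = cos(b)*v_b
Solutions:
 v(b) = C1 + Integral(b/cos(b), b)


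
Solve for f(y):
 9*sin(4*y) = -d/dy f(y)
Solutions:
 f(y) = C1 + 9*cos(4*y)/4


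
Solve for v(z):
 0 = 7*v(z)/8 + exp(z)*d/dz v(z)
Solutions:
 v(z) = C1*exp(7*exp(-z)/8)


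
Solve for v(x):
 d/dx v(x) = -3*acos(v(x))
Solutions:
 Integral(1/acos(_y), (_y, v(x))) = C1 - 3*x


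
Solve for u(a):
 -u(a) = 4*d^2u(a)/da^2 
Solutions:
 u(a) = C1*sin(a/2) + C2*cos(a/2)


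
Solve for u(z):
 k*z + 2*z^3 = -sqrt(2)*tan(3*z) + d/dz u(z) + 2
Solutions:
 u(z) = C1 + k*z^2/2 + z^4/2 - 2*z - sqrt(2)*log(cos(3*z))/3


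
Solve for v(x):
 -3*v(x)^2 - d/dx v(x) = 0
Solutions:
 v(x) = 1/(C1 + 3*x)


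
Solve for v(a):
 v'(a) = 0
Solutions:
 v(a) = C1


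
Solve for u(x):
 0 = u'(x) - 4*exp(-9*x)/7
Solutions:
 u(x) = C1 - 4*exp(-9*x)/63


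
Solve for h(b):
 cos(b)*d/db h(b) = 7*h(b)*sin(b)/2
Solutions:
 h(b) = C1/cos(b)^(7/2)


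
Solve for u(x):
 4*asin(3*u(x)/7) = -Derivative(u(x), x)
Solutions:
 Integral(1/asin(3*_y/7), (_y, u(x))) = C1 - 4*x


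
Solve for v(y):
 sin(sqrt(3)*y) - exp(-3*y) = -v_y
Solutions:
 v(y) = C1 + sqrt(3)*cos(sqrt(3)*y)/3 - exp(-3*y)/3


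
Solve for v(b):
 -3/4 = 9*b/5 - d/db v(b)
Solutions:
 v(b) = C1 + 9*b^2/10 + 3*b/4


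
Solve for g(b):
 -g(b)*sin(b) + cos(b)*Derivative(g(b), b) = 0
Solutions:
 g(b) = C1/cos(b)


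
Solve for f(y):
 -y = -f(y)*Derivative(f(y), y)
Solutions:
 f(y) = -sqrt(C1 + y^2)
 f(y) = sqrt(C1 + y^2)


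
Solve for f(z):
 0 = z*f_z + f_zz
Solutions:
 f(z) = C1 + C2*erf(sqrt(2)*z/2)


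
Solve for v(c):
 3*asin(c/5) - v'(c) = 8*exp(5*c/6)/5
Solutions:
 v(c) = C1 + 3*c*asin(c/5) + 3*sqrt(25 - c^2) - 48*exp(5*c/6)/25


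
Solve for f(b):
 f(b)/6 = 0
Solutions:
 f(b) = 0


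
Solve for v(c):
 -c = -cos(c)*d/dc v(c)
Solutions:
 v(c) = C1 + Integral(c/cos(c), c)


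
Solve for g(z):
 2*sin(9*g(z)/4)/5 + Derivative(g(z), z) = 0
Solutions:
 2*z/5 + 2*log(cos(9*g(z)/4) - 1)/9 - 2*log(cos(9*g(z)/4) + 1)/9 = C1


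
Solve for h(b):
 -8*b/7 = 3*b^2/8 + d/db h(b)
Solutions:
 h(b) = C1 - b^3/8 - 4*b^2/7


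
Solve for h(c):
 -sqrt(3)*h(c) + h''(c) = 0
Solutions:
 h(c) = C1*exp(-3^(1/4)*c) + C2*exp(3^(1/4)*c)


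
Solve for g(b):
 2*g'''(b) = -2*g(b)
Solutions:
 g(b) = C3*exp(-b) + (C1*sin(sqrt(3)*b/2) + C2*cos(sqrt(3)*b/2))*exp(b/2)


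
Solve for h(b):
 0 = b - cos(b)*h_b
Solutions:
 h(b) = C1 + Integral(b/cos(b), b)


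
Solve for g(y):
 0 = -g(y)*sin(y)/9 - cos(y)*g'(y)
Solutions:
 g(y) = C1*cos(y)^(1/9)


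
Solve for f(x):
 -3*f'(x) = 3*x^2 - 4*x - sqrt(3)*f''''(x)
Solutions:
 f(x) = C1 + C4*exp(3^(1/6)*x) - x^3/3 + 2*x^2/3 + (C2*sin(3^(2/3)*x/2) + C3*cos(3^(2/3)*x/2))*exp(-3^(1/6)*x/2)


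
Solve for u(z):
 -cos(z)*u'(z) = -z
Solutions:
 u(z) = C1 + Integral(z/cos(z), z)


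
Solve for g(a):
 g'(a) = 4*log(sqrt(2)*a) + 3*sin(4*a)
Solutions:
 g(a) = C1 + 4*a*log(a) - 4*a + 2*a*log(2) - 3*cos(4*a)/4


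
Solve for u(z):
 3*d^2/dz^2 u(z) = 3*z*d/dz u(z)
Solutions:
 u(z) = C1 + C2*erfi(sqrt(2)*z/2)
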